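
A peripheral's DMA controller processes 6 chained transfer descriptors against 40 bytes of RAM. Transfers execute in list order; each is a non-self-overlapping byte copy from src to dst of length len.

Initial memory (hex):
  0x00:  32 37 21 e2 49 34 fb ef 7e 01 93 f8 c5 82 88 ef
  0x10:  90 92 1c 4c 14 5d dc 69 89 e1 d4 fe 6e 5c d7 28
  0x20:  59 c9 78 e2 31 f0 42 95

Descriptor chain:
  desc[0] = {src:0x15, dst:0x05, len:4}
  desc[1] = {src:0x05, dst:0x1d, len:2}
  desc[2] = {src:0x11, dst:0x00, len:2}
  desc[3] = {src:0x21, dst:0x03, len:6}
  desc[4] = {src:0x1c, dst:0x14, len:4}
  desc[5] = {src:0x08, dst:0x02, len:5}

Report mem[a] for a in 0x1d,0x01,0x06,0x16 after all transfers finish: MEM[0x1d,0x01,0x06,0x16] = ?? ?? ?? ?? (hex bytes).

MEM[0x1d,0x01,0x06,0x16] = 5d 1c c5 dc

#0 dst[0x05+4] := {0x5d,0xdc,0x69,0x89}
#1 dst[0x1d+2] := {0x5d,0xdc}
#2 dst[0x00+2] := {0x92,0x1c}
#3 dst[0x03+6] := {0xc9,0x78,0xe2,0x31,0xf0,0x42}
#4 dst[0x14+4] := {0x6e,0x5d,0xdc,0x28}
#5 dst[0x02+5] := {0x42,0x01,0x93,0xf8,0xc5}
query mem[0x1d]=0x5d, mem[0x01]=0x1c, mem[0x06]=0xc5, mem[0x16]=0xdc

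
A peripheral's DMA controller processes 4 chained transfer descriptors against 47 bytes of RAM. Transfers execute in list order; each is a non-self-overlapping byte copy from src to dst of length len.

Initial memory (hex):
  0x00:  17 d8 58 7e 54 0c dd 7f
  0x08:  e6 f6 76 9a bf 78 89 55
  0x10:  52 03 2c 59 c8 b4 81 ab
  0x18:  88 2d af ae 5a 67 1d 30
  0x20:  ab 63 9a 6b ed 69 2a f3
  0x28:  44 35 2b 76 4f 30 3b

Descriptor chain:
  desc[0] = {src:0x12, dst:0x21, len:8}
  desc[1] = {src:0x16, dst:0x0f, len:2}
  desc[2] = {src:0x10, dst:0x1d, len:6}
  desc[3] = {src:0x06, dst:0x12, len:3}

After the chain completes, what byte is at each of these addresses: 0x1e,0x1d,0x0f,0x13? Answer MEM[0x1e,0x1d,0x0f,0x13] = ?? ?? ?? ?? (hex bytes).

MEM[0x1e,0x1d,0x0f,0x13] = 03 ab 81 7f

D0: mem[0x21..0x28] <- [2c 59 c8 b4 81 ab 88 2d]
D1: mem[0x0f..0x10] <- [81 ab]
D2: mem[0x1d..0x22] <- [ab 03 2c 59 c8 b4]
D3: mem[0x12..0x14] <- [dd 7f e6]
query mem[0x1e]=0x03, mem[0x1d]=0xab, mem[0x0f]=0x81, mem[0x13]=0x7f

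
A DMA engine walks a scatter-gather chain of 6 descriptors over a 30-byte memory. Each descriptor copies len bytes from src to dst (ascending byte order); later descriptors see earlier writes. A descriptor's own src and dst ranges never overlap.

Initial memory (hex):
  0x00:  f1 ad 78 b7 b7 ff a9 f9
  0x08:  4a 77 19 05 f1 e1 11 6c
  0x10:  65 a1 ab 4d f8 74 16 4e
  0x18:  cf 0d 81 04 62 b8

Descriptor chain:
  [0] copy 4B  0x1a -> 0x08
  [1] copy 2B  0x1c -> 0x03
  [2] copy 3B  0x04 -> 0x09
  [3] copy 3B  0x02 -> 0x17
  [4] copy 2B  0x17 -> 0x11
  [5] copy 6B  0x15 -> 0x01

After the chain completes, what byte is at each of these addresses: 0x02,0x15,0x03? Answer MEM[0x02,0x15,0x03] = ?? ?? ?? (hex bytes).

MEM[0x02,0x15,0x03] = 16 74 78

[0] 0x1a->0x08 len=4 : 81 04 62 b8
[1] 0x1c->0x03 len=2 : 62 b8
[2] 0x04->0x09 len=3 : b8 ff a9
[3] 0x02->0x17 len=3 : 78 62 b8
[4] 0x17->0x11 len=2 : 78 62
[5] 0x15->0x01 len=6 : 74 16 78 62 b8 81
query mem[0x02]=0x16, mem[0x15]=0x74, mem[0x03]=0x78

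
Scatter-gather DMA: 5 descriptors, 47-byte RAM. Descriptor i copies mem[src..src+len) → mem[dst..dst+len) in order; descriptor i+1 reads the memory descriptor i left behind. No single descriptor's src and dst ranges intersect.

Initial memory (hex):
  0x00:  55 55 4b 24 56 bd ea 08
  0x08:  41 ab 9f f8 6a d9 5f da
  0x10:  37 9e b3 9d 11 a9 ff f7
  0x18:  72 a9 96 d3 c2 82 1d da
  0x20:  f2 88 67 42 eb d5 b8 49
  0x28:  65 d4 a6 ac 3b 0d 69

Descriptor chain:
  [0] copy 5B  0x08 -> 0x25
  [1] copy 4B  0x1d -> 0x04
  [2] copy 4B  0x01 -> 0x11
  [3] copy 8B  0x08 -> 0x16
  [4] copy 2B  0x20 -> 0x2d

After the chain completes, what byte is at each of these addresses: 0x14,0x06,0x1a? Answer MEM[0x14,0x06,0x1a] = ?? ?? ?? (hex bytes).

MEM[0x14,0x06,0x1a] = 82 da 6a

#0 dst[0x25+5] := {0x41,0xab,0x9f,0xf8,0x6a}
#1 dst[0x04+4] := {0x82,0x1d,0xda,0xf2}
#2 dst[0x11+4] := {0x55,0x4b,0x24,0x82}
#3 dst[0x16+8] := {0x41,0xab,0x9f,0xf8,0x6a,0xd9,0x5f,0xda}
#4 dst[0x2d+2] := {0xf2,0x88}
query mem[0x14]=0x82, mem[0x06]=0xda, mem[0x1a]=0x6a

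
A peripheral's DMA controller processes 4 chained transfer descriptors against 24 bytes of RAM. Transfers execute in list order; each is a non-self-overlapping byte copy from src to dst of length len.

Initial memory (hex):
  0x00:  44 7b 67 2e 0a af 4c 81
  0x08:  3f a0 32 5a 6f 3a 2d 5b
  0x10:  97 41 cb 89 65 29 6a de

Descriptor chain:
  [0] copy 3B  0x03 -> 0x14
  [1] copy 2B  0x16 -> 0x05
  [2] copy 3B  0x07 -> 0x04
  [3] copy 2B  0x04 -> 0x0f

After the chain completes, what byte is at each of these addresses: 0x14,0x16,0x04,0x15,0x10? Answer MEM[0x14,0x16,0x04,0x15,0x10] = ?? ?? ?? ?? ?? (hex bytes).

MEM[0x14,0x16,0x04,0x15,0x10] = 2e af 81 0a 3f

[0] 0x03->0x14 len=3 : 2e 0a af
[1] 0x16->0x05 len=2 : af de
[2] 0x07->0x04 len=3 : 81 3f a0
[3] 0x04->0x0f len=2 : 81 3f
query mem[0x14]=0x2e, mem[0x16]=0xaf, mem[0x04]=0x81, mem[0x15]=0x0a, mem[0x10]=0x3f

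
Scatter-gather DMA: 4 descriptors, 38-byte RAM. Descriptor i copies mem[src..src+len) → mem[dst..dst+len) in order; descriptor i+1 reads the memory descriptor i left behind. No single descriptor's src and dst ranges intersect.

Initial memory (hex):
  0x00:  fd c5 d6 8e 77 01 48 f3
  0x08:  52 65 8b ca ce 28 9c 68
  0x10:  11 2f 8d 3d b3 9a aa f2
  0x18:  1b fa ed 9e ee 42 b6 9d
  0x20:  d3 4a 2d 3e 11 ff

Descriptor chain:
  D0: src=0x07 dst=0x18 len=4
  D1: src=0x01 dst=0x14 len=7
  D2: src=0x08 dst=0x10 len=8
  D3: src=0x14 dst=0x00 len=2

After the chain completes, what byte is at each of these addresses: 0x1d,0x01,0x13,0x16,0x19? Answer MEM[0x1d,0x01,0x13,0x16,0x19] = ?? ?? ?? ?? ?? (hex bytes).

  after D0: wrote 4B at 0x18 = f352658b
  after D1: wrote 7B at 0x14 = c5d68e770148f3
  after D2: wrote 8B at 0x10 = 52658bcace289c68
  after D3: wrote 2B at 0x00 = ce28
query mem[0x1d]=0x42, mem[0x01]=0x28, mem[0x13]=0xca, mem[0x16]=0x9c, mem[0x19]=0x48

MEM[0x1d,0x01,0x13,0x16,0x19] = 42 28 ca 9c 48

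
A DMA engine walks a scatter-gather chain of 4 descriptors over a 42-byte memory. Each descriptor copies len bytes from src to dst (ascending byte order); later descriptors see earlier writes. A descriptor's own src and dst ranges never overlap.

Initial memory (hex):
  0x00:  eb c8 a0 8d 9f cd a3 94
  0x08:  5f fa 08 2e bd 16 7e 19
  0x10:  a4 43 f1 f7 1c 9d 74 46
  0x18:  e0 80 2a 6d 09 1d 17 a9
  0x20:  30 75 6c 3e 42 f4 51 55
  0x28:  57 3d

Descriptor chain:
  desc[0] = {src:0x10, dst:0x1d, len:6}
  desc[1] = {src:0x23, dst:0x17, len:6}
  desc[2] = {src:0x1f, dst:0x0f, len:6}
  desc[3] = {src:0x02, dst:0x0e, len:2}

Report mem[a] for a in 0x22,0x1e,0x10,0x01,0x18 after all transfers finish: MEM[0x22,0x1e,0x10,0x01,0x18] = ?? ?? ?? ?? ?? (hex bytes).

#0 dst[0x1d+6] := {0xa4,0x43,0xf1,0xf7,0x1c,0x9d}
#1 dst[0x17+6] := {0x3e,0x42,0xf4,0x51,0x55,0x57}
#2 dst[0x0f+6] := {0xf1,0xf7,0x1c,0x9d,0x3e,0x42}
#3 dst[0x0e+2] := {0xa0,0x8d}
query mem[0x22]=0x9d, mem[0x1e]=0x43, mem[0x10]=0xf7, mem[0x01]=0xc8, mem[0x18]=0x42

MEM[0x22,0x1e,0x10,0x01,0x18] = 9d 43 f7 c8 42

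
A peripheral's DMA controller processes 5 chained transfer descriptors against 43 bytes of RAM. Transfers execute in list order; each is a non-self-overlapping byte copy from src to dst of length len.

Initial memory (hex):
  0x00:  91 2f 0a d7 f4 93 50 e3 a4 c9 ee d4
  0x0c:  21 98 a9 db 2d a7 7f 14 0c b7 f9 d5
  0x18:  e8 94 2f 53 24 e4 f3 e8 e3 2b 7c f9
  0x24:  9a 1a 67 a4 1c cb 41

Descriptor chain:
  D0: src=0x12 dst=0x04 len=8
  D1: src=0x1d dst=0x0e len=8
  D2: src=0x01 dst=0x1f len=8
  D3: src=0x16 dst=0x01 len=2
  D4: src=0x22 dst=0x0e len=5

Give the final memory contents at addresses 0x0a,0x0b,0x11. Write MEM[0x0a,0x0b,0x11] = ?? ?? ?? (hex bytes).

D0: mem[0x04..0x0b] <- [7f 14 0c b7 f9 d5 e8 94]
D1: mem[0x0e..0x15] <- [e4 f3 e8 e3 2b 7c f9 9a]
D2: mem[0x1f..0x26] <- [2f 0a d7 7f 14 0c b7 f9]
D3: mem[0x01..0x02] <- [f9 d5]
D4: mem[0x0e..0x12] <- [7f 14 0c b7 f9]
query mem[0x0a]=0xe8, mem[0x0b]=0x94, mem[0x11]=0xb7

MEM[0x0a,0x0b,0x11] = e8 94 b7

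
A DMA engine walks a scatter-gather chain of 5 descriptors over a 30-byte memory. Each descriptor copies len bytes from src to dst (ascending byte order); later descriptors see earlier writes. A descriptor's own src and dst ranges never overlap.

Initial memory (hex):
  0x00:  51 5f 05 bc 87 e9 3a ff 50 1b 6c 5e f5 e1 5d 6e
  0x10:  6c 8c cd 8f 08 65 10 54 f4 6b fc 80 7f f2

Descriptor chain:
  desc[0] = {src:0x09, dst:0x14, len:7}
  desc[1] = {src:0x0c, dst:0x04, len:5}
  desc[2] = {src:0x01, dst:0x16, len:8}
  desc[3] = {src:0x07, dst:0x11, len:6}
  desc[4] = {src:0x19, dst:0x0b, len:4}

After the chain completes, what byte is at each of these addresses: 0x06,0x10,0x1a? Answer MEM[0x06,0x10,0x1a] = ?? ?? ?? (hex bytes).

MEM[0x06,0x10,0x1a] = 5d 6c e1

[0] 0x09->0x14 len=7 : 1b 6c 5e f5 e1 5d 6e
[1] 0x0c->0x04 len=5 : f5 e1 5d 6e 6c
[2] 0x01->0x16 len=8 : 5f 05 bc f5 e1 5d 6e 6c
[3] 0x07->0x11 len=6 : 6e 6c 1b 6c 5e f5
[4] 0x19->0x0b len=4 : f5 e1 5d 6e
query mem[0x06]=0x5d, mem[0x10]=0x6c, mem[0x1a]=0xe1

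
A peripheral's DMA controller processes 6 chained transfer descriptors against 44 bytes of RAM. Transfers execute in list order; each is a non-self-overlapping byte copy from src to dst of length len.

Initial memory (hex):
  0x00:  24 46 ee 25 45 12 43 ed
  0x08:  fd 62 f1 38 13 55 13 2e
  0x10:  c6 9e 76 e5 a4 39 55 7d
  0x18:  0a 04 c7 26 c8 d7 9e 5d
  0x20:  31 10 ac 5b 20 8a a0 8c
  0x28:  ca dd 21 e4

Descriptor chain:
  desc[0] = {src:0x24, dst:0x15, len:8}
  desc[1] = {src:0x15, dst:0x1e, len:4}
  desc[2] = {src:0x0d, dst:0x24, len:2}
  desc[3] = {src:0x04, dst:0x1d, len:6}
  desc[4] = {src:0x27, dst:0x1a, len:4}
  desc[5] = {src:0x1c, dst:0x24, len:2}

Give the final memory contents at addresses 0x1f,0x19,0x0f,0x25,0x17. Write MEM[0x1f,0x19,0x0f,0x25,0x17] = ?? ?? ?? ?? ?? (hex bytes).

MEM[0x1f,0x19,0x0f,0x25,0x17] = 43 ca 2e 21 a0

  after D0: wrote 8B at 0x15 = 208aa08ccadd21e4
  after D1: wrote 4B at 0x1e = 208aa08c
  after D2: wrote 2B at 0x24 = 5513
  after D3: wrote 6B at 0x1d = 451243edfd62
  after D4: wrote 4B at 0x1a = 8ccadd21
  after D5: wrote 2B at 0x24 = dd21
query mem[0x1f]=0x43, mem[0x19]=0xca, mem[0x0f]=0x2e, mem[0x25]=0x21, mem[0x17]=0xa0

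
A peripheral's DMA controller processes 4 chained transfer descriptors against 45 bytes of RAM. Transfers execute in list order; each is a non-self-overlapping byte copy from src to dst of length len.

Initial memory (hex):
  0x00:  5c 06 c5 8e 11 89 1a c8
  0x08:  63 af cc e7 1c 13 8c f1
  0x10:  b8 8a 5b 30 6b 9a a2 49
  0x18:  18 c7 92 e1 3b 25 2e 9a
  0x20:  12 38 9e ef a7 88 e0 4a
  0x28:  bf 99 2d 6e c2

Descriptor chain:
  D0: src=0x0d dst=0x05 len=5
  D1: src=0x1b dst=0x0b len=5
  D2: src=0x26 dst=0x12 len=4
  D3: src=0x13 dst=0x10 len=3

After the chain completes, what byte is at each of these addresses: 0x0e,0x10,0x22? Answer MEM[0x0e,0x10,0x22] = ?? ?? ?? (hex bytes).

#0 dst[0x05+5] := {0x13,0x8c,0xf1,0xb8,0x8a}
#1 dst[0x0b+5] := {0xe1,0x3b,0x25,0x2e,0x9a}
#2 dst[0x12+4] := {0xe0,0x4a,0xbf,0x99}
#3 dst[0x10+3] := {0x4a,0xbf,0x99}
query mem[0x0e]=0x2e, mem[0x10]=0x4a, mem[0x22]=0x9e

MEM[0x0e,0x10,0x22] = 2e 4a 9e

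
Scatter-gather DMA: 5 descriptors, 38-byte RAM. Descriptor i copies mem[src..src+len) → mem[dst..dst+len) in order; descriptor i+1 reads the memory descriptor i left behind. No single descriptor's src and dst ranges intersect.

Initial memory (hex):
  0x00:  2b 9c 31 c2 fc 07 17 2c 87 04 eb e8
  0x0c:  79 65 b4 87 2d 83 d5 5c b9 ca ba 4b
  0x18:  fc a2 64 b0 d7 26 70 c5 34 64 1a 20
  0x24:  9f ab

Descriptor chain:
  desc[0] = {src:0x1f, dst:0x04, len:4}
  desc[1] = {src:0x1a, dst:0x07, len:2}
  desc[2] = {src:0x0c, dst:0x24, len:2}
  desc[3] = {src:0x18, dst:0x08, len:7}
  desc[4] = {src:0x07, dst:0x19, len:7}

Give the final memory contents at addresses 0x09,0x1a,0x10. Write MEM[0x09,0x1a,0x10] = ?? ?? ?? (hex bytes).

#0 dst[0x04+4] := {0xc5,0x34,0x64,0x1a}
#1 dst[0x07+2] := {0x64,0xb0}
#2 dst[0x24+2] := {0x79,0x65}
#3 dst[0x08+7] := {0xfc,0xa2,0x64,0xb0,0xd7,0x26,0x70}
#4 dst[0x19+7] := {0x64,0xfc,0xa2,0x64,0xb0,0xd7,0x26}
query mem[0x09]=0xa2, mem[0x1a]=0xfc, mem[0x10]=0x2d

MEM[0x09,0x1a,0x10] = a2 fc 2d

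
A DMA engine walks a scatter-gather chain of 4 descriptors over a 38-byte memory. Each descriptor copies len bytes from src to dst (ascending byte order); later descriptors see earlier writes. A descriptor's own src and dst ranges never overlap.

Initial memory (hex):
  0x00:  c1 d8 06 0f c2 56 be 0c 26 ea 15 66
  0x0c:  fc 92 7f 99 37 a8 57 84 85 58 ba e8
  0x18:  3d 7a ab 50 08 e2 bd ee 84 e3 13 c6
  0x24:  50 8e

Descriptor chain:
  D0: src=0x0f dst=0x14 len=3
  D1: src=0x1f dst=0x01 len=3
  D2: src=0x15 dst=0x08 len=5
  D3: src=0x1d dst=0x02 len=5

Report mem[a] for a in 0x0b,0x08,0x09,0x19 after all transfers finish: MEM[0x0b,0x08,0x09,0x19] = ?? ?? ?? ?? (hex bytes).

D0: mem[0x14..0x16] <- [99 37 a8]
D1: mem[0x01..0x03] <- [ee 84 e3]
D2: mem[0x08..0x0c] <- [37 a8 e8 3d 7a]
D3: mem[0x02..0x06] <- [e2 bd ee 84 e3]
query mem[0x0b]=0x3d, mem[0x08]=0x37, mem[0x09]=0xa8, mem[0x19]=0x7a

MEM[0x0b,0x08,0x09,0x19] = 3d 37 a8 7a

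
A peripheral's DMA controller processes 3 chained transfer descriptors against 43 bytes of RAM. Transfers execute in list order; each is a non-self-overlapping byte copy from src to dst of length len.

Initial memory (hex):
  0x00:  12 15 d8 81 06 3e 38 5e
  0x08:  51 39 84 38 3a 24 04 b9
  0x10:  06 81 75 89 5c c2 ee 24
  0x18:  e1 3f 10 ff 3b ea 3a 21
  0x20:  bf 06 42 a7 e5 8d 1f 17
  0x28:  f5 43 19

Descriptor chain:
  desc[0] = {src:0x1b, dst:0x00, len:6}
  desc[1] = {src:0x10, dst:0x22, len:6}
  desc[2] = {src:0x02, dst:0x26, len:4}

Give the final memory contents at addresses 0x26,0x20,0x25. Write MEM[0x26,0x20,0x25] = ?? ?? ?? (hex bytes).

D0: mem[0x00..0x05] <- [ff 3b ea 3a 21 bf]
D1: mem[0x22..0x27] <- [06 81 75 89 5c c2]
D2: mem[0x26..0x29] <- [ea 3a 21 bf]
query mem[0x26]=0xea, mem[0x20]=0xbf, mem[0x25]=0x89

MEM[0x26,0x20,0x25] = ea bf 89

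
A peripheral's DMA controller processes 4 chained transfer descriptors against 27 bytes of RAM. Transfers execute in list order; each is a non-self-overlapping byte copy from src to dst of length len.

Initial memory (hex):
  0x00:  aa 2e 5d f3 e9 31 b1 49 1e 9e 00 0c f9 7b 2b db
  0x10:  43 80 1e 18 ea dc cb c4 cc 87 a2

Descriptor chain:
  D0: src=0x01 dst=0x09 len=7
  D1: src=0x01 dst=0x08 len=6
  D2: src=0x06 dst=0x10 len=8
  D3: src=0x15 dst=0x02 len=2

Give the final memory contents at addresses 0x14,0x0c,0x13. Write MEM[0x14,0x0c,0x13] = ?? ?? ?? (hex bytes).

D0: mem[0x09..0x0f] <- [2e 5d f3 e9 31 b1 49]
D1: mem[0x08..0x0d] <- [2e 5d f3 e9 31 b1]
D2: mem[0x10..0x17] <- [b1 49 2e 5d f3 e9 31 b1]
D3: mem[0x02..0x03] <- [e9 31]
query mem[0x14]=0xf3, mem[0x0c]=0x31, mem[0x13]=0x5d

MEM[0x14,0x0c,0x13] = f3 31 5d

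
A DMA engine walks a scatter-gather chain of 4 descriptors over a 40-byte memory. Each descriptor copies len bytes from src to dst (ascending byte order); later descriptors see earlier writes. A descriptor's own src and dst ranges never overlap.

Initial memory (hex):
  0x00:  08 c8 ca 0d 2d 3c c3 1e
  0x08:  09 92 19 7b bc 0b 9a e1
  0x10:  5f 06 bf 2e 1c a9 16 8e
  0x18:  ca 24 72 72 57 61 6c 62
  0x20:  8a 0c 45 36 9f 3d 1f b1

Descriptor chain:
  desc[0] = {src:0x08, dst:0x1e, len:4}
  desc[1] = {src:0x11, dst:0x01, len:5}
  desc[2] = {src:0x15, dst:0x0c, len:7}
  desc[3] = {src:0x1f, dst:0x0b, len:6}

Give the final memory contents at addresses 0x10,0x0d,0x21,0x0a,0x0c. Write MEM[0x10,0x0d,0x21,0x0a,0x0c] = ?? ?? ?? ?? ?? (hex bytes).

#0 dst[0x1e+4] := {0x09,0x92,0x19,0x7b}
#1 dst[0x01+5] := {0x06,0xbf,0x2e,0x1c,0xa9}
#2 dst[0x0c+7] := {0xa9,0x16,0x8e,0xca,0x24,0x72,0x72}
#3 dst[0x0b+6] := {0x92,0x19,0x7b,0x45,0x36,0x9f}
query mem[0x10]=0x9f, mem[0x0d]=0x7b, mem[0x21]=0x7b, mem[0x0a]=0x19, mem[0x0c]=0x19

MEM[0x10,0x0d,0x21,0x0a,0x0c] = 9f 7b 7b 19 19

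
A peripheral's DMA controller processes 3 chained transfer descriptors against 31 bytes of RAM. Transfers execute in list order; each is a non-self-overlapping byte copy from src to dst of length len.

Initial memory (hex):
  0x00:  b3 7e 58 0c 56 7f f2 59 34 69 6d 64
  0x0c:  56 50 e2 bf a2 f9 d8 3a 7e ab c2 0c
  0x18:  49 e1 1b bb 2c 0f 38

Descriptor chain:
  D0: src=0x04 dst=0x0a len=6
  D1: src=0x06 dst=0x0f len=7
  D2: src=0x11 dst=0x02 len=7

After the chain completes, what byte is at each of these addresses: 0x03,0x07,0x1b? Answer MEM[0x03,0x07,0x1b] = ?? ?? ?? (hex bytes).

MEM[0x03,0x07,0x1b] = 69 c2 bb

  after D0: wrote 6B at 0x0a = 567ff2593469
  after D1: wrote 7B at 0x0f = f2593469567ff2
  after D2: wrote 7B at 0x02 = 3469567ff2c20c
query mem[0x03]=0x69, mem[0x07]=0xc2, mem[0x1b]=0xbb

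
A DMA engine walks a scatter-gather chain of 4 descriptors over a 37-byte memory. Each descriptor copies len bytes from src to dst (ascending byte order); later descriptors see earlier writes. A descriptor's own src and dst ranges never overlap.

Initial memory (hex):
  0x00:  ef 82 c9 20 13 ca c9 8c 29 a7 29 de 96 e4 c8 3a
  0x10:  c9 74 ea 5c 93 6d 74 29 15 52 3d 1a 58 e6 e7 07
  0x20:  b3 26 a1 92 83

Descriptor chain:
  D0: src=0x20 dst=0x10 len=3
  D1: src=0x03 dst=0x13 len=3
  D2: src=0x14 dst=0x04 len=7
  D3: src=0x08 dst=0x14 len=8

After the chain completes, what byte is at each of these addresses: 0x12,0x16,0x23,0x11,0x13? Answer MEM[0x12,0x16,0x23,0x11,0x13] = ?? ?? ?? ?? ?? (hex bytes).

  after D0: wrote 3B at 0x10 = b326a1
  after D1: wrote 3B at 0x13 = 2013ca
  after D2: wrote 7B at 0x04 = 13ca742915523d
  after D3: wrote 8B at 0x14 = 15523dde96e4c83a
query mem[0x12]=0xa1, mem[0x16]=0x3d, mem[0x23]=0x92, mem[0x11]=0x26, mem[0x13]=0x20

MEM[0x12,0x16,0x23,0x11,0x13] = a1 3d 92 26 20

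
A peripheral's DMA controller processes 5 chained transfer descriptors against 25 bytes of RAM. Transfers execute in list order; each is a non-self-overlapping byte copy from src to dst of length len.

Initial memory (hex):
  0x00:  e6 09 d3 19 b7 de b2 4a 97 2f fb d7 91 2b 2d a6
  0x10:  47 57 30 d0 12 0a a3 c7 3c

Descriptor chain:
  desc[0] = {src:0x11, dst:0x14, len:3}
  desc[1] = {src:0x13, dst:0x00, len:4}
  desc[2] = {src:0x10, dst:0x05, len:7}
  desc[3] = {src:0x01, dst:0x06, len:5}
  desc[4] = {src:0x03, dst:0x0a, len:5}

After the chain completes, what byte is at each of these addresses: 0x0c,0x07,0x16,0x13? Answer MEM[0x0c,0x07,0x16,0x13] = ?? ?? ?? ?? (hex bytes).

MEM[0x0c,0x07,0x16,0x13] = 47 30 d0 d0

  after D0: wrote 3B at 0x14 = 5730d0
  after D1: wrote 4B at 0x00 = d05730d0
  after D2: wrote 7B at 0x05 = 475730d05730d0
  after D3: wrote 5B at 0x06 = 5730d0b747
  after D4: wrote 5B at 0x0a = d0b7475730
query mem[0x0c]=0x47, mem[0x07]=0x30, mem[0x16]=0xd0, mem[0x13]=0xd0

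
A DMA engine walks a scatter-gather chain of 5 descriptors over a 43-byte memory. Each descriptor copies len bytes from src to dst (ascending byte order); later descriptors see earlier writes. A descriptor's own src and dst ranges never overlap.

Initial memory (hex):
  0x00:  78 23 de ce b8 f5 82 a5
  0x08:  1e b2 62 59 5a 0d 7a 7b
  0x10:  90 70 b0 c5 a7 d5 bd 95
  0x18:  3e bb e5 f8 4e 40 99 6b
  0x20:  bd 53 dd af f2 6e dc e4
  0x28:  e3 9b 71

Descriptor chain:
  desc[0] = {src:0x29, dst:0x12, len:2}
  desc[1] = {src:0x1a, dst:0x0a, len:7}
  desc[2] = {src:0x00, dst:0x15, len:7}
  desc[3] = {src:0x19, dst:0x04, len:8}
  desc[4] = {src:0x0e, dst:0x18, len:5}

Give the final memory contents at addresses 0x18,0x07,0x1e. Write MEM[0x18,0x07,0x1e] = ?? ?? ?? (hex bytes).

MEM[0x18,0x07,0x1e] = 99 4e 99

  after D0: wrote 2B at 0x12 = 9b71
  after D1: wrote 7B at 0x0a = e5f84e40996bbd
  after D2: wrote 7B at 0x15 = 7823deceb8f582
  after D3: wrote 8B at 0x04 = b8f5824e40996bbd
  after D4: wrote 5B at 0x18 = 996bbd709b
query mem[0x18]=0x99, mem[0x07]=0x4e, mem[0x1e]=0x99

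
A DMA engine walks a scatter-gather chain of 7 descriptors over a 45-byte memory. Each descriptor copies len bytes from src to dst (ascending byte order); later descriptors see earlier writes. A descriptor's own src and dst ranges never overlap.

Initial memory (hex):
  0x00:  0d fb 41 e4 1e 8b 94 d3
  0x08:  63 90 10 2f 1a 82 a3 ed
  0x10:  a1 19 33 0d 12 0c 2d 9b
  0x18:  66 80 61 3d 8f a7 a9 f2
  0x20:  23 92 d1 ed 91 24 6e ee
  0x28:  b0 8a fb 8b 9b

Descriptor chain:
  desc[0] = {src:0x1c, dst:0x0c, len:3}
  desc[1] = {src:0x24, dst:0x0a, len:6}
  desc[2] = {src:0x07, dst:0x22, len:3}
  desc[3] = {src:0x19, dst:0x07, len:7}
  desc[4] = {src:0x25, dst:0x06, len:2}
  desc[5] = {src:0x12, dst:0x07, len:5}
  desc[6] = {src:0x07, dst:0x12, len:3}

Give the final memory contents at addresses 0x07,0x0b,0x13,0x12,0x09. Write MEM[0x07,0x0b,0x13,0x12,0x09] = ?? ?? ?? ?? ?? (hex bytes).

D0: mem[0x0c..0x0e] <- [8f a7 a9]
D1: mem[0x0a..0x0f] <- [91 24 6e ee b0 8a]
D2: mem[0x22..0x24] <- [d3 63 90]
D3: mem[0x07..0x0d] <- [80 61 3d 8f a7 a9 f2]
D4: mem[0x06..0x07] <- [24 6e]
D5: mem[0x07..0x0b] <- [33 0d 12 0c 2d]
D6: mem[0x12..0x14] <- [33 0d 12]
query mem[0x07]=0x33, mem[0x0b]=0x2d, mem[0x13]=0x0d, mem[0x12]=0x33, mem[0x09]=0x12

MEM[0x07,0x0b,0x13,0x12,0x09] = 33 2d 0d 33 12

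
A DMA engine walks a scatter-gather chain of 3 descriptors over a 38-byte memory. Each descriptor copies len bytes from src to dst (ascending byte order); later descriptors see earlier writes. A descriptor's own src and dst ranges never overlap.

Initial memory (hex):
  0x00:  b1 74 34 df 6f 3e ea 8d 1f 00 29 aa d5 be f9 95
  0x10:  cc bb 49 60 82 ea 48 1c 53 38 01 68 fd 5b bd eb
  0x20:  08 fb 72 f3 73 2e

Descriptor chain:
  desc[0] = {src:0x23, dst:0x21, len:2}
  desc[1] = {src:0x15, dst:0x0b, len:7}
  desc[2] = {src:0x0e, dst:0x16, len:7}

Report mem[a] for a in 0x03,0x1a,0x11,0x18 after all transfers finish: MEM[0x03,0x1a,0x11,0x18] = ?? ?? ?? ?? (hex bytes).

MEM[0x03,0x1a,0x11,0x18] = df 49 68 01

#0 dst[0x21+2] := {0xf3,0x73}
#1 dst[0x0b+7] := {0xea,0x48,0x1c,0x53,0x38,0x01,0x68}
#2 dst[0x16+7] := {0x53,0x38,0x01,0x68,0x49,0x60,0x82}
query mem[0x03]=0xdf, mem[0x1a]=0x49, mem[0x11]=0x68, mem[0x18]=0x01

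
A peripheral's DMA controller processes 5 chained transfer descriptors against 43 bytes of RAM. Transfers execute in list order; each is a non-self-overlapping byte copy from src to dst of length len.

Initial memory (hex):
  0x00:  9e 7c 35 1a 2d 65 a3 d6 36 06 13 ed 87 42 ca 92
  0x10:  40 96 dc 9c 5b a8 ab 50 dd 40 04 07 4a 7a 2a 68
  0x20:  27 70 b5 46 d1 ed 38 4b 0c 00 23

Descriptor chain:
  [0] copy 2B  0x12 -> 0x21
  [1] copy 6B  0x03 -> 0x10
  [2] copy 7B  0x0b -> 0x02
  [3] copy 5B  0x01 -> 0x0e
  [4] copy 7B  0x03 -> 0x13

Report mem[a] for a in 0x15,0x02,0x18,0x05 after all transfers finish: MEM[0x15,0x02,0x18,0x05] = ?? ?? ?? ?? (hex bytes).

  after D0: wrote 2B at 0x21 = dc9c
  after D1: wrote 6B at 0x10 = 1a2d65a3d636
  after D2: wrote 7B at 0x02 = ed8742ca921a2d
  after D3: wrote 5B at 0x0e = 7ced8742ca
  after D4: wrote 7B at 0x13 = 8742ca921a2d06
query mem[0x15]=0xca, mem[0x02]=0xed, mem[0x18]=0x2d, mem[0x05]=0xca

MEM[0x15,0x02,0x18,0x05] = ca ed 2d ca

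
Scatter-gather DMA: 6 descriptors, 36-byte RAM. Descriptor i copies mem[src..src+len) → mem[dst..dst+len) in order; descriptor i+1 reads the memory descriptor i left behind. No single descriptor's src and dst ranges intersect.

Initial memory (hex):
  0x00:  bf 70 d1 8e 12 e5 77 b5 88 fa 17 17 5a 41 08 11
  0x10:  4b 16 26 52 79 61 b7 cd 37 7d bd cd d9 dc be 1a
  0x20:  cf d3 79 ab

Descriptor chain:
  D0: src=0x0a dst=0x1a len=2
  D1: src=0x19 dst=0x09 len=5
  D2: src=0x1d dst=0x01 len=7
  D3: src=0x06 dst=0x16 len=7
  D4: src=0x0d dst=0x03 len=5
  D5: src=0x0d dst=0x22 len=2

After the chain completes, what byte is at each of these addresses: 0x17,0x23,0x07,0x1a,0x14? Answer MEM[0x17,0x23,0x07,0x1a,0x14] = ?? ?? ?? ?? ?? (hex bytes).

D0: mem[0x1a..0x1b] <- [17 17]
D1: mem[0x09..0x0d] <- [7d 17 17 d9 dc]
D2: mem[0x01..0x07] <- [dc be 1a cf d3 79 ab]
D3: mem[0x16..0x1c] <- [79 ab 88 7d 17 17 d9]
D4: mem[0x03..0x07] <- [dc 08 11 4b 16]
D5: mem[0x22..0x23] <- [dc 08]
query mem[0x17]=0xab, mem[0x23]=0x08, mem[0x07]=0x16, mem[0x1a]=0x17, mem[0x14]=0x79

MEM[0x17,0x23,0x07,0x1a,0x14] = ab 08 16 17 79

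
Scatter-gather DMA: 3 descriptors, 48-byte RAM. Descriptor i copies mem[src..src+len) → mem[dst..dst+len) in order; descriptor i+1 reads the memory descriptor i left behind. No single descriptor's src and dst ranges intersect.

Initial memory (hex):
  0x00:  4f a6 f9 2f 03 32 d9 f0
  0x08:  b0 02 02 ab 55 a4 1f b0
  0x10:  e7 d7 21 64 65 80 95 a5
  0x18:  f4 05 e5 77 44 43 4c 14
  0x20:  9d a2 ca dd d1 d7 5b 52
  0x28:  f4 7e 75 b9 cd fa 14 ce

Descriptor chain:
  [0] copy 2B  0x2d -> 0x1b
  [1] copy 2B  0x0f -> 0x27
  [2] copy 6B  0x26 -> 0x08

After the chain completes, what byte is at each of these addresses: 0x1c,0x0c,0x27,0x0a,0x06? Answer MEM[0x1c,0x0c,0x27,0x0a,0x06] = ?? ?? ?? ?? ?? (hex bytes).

MEM[0x1c,0x0c,0x27,0x0a,0x06] = 14 75 b0 e7 d9

[0] 0x2d->0x1b len=2 : fa 14
[1] 0x0f->0x27 len=2 : b0 e7
[2] 0x26->0x08 len=6 : 5b b0 e7 7e 75 b9
query mem[0x1c]=0x14, mem[0x0c]=0x75, mem[0x27]=0xb0, mem[0x0a]=0xe7, mem[0x06]=0xd9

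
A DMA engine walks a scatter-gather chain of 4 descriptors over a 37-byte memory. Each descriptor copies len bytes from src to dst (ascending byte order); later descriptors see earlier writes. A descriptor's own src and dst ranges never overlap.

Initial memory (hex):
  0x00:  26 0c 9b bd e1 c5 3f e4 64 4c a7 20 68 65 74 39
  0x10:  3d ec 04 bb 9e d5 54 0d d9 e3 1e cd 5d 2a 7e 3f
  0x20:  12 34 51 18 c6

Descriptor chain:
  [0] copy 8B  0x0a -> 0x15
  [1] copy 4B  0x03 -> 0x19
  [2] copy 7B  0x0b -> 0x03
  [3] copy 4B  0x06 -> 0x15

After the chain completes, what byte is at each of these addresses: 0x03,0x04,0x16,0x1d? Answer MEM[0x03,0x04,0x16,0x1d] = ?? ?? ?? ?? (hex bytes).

MEM[0x03,0x04,0x16,0x1d] = 20 68 39 2a

  after D0: wrote 8B at 0x15 = a720686574393dec
  after D1: wrote 4B at 0x19 = bde1c53f
  after D2: wrote 7B at 0x03 = 20686574393dec
  after D3: wrote 4B at 0x15 = 74393dec
query mem[0x03]=0x20, mem[0x04]=0x68, mem[0x16]=0x39, mem[0x1d]=0x2a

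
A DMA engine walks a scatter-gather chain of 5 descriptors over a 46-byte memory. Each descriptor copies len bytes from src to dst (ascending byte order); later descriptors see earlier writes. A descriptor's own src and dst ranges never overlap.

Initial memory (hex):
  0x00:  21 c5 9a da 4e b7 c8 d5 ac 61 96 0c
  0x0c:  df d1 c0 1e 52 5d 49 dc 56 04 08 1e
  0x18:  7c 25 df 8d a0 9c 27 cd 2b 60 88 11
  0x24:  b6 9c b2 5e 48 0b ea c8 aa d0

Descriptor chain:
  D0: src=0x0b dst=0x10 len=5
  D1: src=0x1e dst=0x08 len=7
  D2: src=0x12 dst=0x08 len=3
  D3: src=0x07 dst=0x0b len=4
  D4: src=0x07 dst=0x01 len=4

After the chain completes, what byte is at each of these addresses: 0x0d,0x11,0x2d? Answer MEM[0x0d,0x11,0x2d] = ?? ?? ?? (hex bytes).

[0] 0x0b->0x10 len=5 : 0c df d1 c0 1e
[1] 0x1e->0x08 len=7 : 27 cd 2b 60 88 11 b6
[2] 0x12->0x08 len=3 : d1 c0 1e
[3] 0x07->0x0b len=4 : d5 d1 c0 1e
[4] 0x07->0x01 len=4 : d5 d1 c0 1e
query mem[0x0d]=0xc0, mem[0x11]=0xdf, mem[0x2d]=0xd0

MEM[0x0d,0x11,0x2d] = c0 df d0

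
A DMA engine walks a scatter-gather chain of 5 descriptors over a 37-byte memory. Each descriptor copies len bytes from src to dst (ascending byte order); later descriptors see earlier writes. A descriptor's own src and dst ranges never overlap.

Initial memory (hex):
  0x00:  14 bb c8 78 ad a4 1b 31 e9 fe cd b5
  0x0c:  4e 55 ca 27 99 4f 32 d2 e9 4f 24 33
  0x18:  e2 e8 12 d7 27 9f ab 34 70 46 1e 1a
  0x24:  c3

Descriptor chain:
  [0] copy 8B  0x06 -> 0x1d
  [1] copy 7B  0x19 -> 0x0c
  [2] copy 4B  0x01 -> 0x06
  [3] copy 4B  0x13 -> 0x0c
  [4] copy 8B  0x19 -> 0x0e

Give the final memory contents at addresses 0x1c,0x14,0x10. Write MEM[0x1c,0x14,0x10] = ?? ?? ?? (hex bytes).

[0] 0x06->0x1d len=8 : 1b 31 e9 fe cd b5 4e 55
[1] 0x19->0x0c len=7 : e8 12 d7 27 1b 31 e9
[2] 0x01->0x06 len=4 : bb c8 78 ad
[3] 0x13->0x0c len=4 : d2 e9 4f 24
[4] 0x19->0x0e len=8 : e8 12 d7 27 1b 31 e9 fe
query mem[0x1c]=0x27, mem[0x14]=0xe9, mem[0x10]=0xd7

MEM[0x1c,0x14,0x10] = 27 e9 d7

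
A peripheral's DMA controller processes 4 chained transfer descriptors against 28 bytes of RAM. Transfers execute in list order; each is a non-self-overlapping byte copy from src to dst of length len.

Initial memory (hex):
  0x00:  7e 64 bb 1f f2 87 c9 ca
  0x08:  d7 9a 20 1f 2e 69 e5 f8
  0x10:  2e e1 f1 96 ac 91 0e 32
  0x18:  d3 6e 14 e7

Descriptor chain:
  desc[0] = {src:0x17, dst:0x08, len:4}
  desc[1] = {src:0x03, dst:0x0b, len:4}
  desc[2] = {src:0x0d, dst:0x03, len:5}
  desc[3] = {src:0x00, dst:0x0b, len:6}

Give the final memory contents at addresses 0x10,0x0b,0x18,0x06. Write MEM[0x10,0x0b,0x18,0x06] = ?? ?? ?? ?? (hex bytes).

#0 dst[0x08+4] := {0x32,0xd3,0x6e,0x14}
#1 dst[0x0b+4] := {0x1f,0xf2,0x87,0xc9}
#2 dst[0x03+5] := {0x87,0xc9,0xf8,0x2e,0xe1}
#3 dst[0x0b+6] := {0x7e,0x64,0xbb,0x87,0xc9,0xf8}
query mem[0x10]=0xf8, mem[0x0b]=0x7e, mem[0x18]=0xd3, mem[0x06]=0x2e

MEM[0x10,0x0b,0x18,0x06] = f8 7e d3 2e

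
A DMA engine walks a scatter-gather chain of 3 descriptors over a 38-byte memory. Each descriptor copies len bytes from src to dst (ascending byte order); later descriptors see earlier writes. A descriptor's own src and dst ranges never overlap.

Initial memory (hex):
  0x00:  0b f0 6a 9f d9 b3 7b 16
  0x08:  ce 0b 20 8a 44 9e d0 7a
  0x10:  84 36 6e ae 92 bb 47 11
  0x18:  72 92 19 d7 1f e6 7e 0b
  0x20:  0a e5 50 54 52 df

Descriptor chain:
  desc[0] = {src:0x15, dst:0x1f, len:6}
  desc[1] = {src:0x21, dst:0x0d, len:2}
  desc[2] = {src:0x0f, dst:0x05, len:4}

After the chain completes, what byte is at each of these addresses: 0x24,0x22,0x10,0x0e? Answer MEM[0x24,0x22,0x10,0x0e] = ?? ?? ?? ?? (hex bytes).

MEM[0x24,0x22,0x10,0x0e] = 19 72 84 72

[0] 0x15->0x1f len=6 : bb 47 11 72 92 19
[1] 0x21->0x0d len=2 : 11 72
[2] 0x0f->0x05 len=4 : 7a 84 36 6e
query mem[0x24]=0x19, mem[0x22]=0x72, mem[0x10]=0x84, mem[0x0e]=0x72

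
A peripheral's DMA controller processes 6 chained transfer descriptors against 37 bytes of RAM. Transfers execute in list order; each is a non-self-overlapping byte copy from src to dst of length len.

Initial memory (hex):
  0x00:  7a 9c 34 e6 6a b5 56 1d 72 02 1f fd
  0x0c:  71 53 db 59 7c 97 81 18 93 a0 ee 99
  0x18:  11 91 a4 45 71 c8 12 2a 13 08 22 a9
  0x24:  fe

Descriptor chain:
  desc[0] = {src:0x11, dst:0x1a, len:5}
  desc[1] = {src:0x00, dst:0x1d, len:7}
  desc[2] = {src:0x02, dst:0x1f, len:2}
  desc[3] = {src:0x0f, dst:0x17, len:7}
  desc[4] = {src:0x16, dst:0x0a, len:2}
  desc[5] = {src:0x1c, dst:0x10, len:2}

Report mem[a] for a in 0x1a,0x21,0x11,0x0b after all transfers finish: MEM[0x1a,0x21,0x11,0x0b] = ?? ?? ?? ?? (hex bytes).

MEM[0x1a,0x21,0x11,0x0b] = 81 6a a0 59

#0 dst[0x1a+5] := {0x97,0x81,0x18,0x93,0xa0}
#1 dst[0x1d+7] := {0x7a,0x9c,0x34,0xe6,0x6a,0xb5,0x56}
#2 dst[0x1f+2] := {0x34,0xe6}
#3 dst[0x17+7] := {0x59,0x7c,0x97,0x81,0x18,0x93,0xa0}
#4 dst[0x0a+2] := {0xee,0x59}
#5 dst[0x10+2] := {0x93,0xa0}
query mem[0x1a]=0x81, mem[0x21]=0x6a, mem[0x11]=0xa0, mem[0x0b]=0x59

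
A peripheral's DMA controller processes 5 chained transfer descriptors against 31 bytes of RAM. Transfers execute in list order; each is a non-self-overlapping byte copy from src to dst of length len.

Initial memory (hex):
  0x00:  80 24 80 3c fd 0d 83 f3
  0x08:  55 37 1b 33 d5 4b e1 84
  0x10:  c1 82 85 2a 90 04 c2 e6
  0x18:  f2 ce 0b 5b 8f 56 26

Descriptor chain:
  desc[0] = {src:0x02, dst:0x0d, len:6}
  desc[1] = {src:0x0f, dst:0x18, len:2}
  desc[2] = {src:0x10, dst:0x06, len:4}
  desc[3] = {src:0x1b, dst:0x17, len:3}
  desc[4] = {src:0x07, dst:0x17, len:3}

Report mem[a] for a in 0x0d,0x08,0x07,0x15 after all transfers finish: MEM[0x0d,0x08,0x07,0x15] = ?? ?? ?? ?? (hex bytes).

D0: mem[0x0d..0x12] <- [80 3c fd 0d 83 f3]
D1: mem[0x18..0x19] <- [fd 0d]
D2: mem[0x06..0x09] <- [0d 83 f3 2a]
D3: mem[0x17..0x19] <- [5b 8f 56]
D4: mem[0x17..0x19] <- [83 f3 2a]
query mem[0x0d]=0x80, mem[0x08]=0xf3, mem[0x07]=0x83, mem[0x15]=0x04

MEM[0x0d,0x08,0x07,0x15] = 80 f3 83 04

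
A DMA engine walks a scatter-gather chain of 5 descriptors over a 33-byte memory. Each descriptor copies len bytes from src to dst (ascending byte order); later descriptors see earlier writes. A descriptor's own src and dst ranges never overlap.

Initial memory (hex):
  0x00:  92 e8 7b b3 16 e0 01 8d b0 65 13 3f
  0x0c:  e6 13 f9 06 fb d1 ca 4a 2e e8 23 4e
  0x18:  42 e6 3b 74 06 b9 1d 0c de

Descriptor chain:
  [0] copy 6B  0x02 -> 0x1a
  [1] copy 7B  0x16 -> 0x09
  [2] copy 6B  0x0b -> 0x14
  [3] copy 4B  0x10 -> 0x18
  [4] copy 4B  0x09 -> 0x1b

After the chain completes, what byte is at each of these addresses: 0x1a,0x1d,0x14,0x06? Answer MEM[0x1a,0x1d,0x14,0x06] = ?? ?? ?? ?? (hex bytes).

[0] 0x02->0x1a len=6 : 7b b3 16 e0 01 8d
[1] 0x16->0x09 len=7 : 23 4e 42 e6 7b b3 16
[2] 0x0b->0x14 len=6 : 42 e6 7b b3 16 fb
[3] 0x10->0x18 len=4 : fb d1 ca 4a
[4] 0x09->0x1b len=4 : 23 4e 42 e6
query mem[0x1a]=0xca, mem[0x1d]=0x42, mem[0x14]=0x42, mem[0x06]=0x01

MEM[0x1a,0x1d,0x14,0x06] = ca 42 42 01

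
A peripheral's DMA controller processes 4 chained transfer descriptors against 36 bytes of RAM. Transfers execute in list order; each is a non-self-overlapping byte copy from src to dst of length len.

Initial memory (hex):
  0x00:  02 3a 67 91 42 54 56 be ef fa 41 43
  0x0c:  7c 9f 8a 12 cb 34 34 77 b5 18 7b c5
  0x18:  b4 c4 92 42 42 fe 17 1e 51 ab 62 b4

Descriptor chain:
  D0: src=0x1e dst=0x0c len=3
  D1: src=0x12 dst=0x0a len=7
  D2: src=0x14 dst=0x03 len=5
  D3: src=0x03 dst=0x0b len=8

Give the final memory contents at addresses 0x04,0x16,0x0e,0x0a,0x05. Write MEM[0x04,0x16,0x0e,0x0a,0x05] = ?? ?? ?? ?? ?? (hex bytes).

#0 dst[0x0c+3] := {0x17,0x1e,0x51}
#1 dst[0x0a+7] := {0x34,0x77,0xb5,0x18,0x7b,0xc5,0xb4}
#2 dst[0x03+5] := {0xb5,0x18,0x7b,0xc5,0xb4}
#3 dst[0x0b+8] := {0xb5,0x18,0x7b,0xc5,0xb4,0xef,0xfa,0x34}
query mem[0x04]=0x18, mem[0x16]=0x7b, mem[0x0e]=0xc5, mem[0x0a]=0x34, mem[0x05]=0x7b

MEM[0x04,0x16,0x0e,0x0a,0x05] = 18 7b c5 34 7b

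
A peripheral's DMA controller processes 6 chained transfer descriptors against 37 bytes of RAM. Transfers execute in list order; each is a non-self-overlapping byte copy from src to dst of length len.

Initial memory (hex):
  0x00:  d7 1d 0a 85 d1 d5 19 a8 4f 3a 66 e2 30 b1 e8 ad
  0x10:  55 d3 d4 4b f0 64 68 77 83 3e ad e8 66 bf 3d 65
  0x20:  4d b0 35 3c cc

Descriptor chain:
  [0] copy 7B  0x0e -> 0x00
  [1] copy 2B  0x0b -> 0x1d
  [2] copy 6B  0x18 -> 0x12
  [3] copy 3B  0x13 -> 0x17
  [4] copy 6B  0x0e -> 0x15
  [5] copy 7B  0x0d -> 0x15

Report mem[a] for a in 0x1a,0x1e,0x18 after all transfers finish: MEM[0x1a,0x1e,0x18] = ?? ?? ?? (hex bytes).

MEM[0x1a,0x1e,0x18] = 83 30 55

D0: mem[0x00..0x06] <- [e8 ad 55 d3 d4 4b f0]
D1: mem[0x1d..0x1e] <- [e2 30]
D2: mem[0x12..0x17] <- [83 3e ad e8 66 e2]
D3: mem[0x17..0x19] <- [3e ad e8]
D4: mem[0x15..0x1a] <- [e8 ad 55 d3 83 3e]
D5: mem[0x15..0x1b] <- [b1 e8 ad 55 d3 83 3e]
query mem[0x1a]=0x83, mem[0x1e]=0x30, mem[0x18]=0x55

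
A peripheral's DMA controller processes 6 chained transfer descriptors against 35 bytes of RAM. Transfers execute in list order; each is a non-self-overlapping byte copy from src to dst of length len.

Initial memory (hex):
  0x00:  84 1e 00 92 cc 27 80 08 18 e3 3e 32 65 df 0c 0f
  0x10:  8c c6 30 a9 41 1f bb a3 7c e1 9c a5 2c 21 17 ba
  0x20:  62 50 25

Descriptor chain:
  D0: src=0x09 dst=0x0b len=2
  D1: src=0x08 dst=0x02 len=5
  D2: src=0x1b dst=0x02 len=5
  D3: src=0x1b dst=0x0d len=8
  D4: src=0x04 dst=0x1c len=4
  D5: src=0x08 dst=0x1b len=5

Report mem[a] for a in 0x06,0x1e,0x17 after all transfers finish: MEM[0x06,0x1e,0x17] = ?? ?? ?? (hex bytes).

#0 dst[0x0b+2] := {0xe3,0x3e}
#1 dst[0x02+5] := {0x18,0xe3,0x3e,0xe3,0x3e}
#2 dst[0x02+5] := {0xa5,0x2c,0x21,0x17,0xba}
#3 dst[0x0d+8] := {0xa5,0x2c,0x21,0x17,0xba,0x62,0x50,0x25}
#4 dst[0x1c+4] := {0x21,0x17,0xba,0x08}
#5 dst[0x1b+5] := {0x18,0xe3,0x3e,0xe3,0x3e}
query mem[0x06]=0xba, mem[0x1e]=0xe3, mem[0x17]=0xa3

MEM[0x06,0x1e,0x17] = ba e3 a3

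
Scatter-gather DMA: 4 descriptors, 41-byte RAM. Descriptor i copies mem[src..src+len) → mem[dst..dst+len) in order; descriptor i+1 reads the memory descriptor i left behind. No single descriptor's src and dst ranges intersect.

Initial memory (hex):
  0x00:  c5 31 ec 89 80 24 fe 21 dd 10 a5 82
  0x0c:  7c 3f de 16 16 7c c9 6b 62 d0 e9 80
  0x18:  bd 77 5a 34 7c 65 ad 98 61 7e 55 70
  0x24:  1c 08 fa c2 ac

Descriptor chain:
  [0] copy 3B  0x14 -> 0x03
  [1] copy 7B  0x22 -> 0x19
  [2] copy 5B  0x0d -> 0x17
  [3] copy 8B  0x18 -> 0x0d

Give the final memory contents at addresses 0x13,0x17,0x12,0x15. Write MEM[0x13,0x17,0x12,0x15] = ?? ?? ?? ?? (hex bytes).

#0 dst[0x03+3] := {0x62,0xd0,0xe9}
#1 dst[0x19+7] := {0x55,0x70,0x1c,0x08,0xfa,0xc2,0xac}
#2 dst[0x17+5] := {0x3f,0xde,0x16,0x16,0x7c}
#3 dst[0x0d+8] := {0xde,0x16,0x16,0x7c,0x08,0xfa,0xc2,0xac}
query mem[0x13]=0xc2, mem[0x17]=0x3f, mem[0x12]=0xfa, mem[0x15]=0xd0

MEM[0x13,0x17,0x12,0x15] = c2 3f fa d0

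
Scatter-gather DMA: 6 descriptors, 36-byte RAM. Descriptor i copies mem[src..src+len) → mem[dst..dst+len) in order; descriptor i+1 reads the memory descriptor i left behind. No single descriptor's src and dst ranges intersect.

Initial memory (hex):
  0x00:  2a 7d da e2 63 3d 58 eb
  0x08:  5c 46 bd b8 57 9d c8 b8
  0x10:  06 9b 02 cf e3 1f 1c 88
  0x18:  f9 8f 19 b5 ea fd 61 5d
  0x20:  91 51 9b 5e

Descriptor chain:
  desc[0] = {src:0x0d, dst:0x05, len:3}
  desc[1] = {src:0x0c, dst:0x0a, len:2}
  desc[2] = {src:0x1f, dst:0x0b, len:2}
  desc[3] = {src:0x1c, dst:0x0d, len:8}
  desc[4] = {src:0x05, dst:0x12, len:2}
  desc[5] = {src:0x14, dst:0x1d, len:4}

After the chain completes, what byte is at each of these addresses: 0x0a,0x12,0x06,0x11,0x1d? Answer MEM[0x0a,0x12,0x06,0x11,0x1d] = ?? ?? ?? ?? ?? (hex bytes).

  after D0: wrote 3B at 0x05 = 9dc8b8
  after D1: wrote 2B at 0x0a = 579d
  after D2: wrote 2B at 0x0b = 5d91
  after D3: wrote 8B at 0x0d = eafd615d91519b5e
  after D4: wrote 2B at 0x12 = 9dc8
  after D5: wrote 4B at 0x1d = 5e1f1c88
query mem[0x0a]=0x57, mem[0x12]=0x9d, mem[0x06]=0xc8, mem[0x11]=0x91, mem[0x1d]=0x5e

MEM[0x0a,0x12,0x06,0x11,0x1d] = 57 9d c8 91 5e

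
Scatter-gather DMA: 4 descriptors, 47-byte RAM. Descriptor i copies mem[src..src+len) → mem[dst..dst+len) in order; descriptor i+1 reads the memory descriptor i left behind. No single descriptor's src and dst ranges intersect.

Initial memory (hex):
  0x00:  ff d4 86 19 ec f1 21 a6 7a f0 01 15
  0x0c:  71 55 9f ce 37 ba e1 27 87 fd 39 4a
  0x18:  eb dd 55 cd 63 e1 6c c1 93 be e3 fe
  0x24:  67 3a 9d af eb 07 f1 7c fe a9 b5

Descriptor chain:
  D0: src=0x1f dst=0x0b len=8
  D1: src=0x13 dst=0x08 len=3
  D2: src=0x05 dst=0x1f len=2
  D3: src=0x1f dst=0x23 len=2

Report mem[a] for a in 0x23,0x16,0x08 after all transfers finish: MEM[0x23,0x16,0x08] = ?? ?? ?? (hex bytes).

MEM[0x23,0x16,0x08] = f1 39 27

D0: mem[0x0b..0x12] <- [c1 93 be e3 fe 67 3a 9d]
D1: mem[0x08..0x0a] <- [27 87 fd]
D2: mem[0x1f..0x20] <- [f1 21]
D3: mem[0x23..0x24] <- [f1 21]
query mem[0x23]=0xf1, mem[0x16]=0x39, mem[0x08]=0x27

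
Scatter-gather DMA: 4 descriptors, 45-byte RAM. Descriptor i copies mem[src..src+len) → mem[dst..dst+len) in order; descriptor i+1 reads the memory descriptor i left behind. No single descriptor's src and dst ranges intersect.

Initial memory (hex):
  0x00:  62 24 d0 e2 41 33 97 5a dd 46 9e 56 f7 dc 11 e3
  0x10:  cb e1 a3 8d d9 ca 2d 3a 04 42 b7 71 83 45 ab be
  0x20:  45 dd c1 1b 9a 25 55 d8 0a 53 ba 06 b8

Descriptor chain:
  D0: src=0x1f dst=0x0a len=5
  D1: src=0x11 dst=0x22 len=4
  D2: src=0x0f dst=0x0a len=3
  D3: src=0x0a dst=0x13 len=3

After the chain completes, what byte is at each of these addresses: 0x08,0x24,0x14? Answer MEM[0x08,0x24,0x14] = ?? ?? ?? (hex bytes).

#0 dst[0x0a+5] := {0xbe,0x45,0xdd,0xc1,0x1b}
#1 dst[0x22+4] := {0xe1,0xa3,0x8d,0xd9}
#2 dst[0x0a+3] := {0xe3,0xcb,0xe1}
#3 dst[0x13+3] := {0xe3,0xcb,0xe1}
query mem[0x08]=0xdd, mem[0x24]=0x8d, mem[0x14]=0xcb

MEM[0x08,0x24,0x14] = dd 8d cb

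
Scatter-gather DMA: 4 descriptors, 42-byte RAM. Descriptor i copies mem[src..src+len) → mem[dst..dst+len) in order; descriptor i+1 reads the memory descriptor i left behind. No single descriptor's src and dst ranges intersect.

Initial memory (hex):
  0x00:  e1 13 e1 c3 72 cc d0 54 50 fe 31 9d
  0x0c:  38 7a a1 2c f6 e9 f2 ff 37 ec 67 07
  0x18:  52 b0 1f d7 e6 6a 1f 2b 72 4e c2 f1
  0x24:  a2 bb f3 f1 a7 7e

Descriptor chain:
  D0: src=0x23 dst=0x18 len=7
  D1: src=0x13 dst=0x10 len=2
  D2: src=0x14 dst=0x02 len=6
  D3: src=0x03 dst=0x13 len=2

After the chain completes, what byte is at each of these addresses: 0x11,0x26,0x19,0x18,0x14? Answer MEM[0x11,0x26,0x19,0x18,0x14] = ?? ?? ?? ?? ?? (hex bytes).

[0] 0x23->0x18 len=7 : f1 a2 bb f3 f1 a7 7e
[1] 0x13->0x10 len=2 : ff 37
[2] 0x14->0x02 len=6 : 37 ec 67 07 f1 a2
[3] 0x03->0x13 len=2 : ec 67
query mem[0x11]=0x37, mem[0x26]=0xf3, mem[0x19]=0xa2, mem[0x18]=0xf1, mem[0x14]=0x67

MEM[0x11,0x26,0x19,0x18,0x14] = 37 f3 a2 f1 67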